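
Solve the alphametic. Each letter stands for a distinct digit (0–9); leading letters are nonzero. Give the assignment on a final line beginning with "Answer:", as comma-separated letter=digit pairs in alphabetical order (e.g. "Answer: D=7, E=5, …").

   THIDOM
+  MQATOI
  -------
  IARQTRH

Step 1. [col 1: M + I ≡ H (mod 10)] column 1 (M + I ≡ H (mod 10), carry-in 0) doesn't pin M yet; pick M=3 and continue ⇒ M=3.
Step 2. [col 1: M + I ≡ H (mod 10)] H=4 is one option consistent with column 1 (M + I ≡ H (mod 10), carry-in 0) — take it, so H=4.
Step 3. [col 1: M + I ≡ H (mod 10)] column 1 reads M+I+carry(0)=H with M=3, H=4; with digits 3,4 already taken and all letters distinct, the only value for I is 1. So I=1.
Step 4. [col 2: O + O ≡ R (mod 10)] no forcing yet in column 2 (carry-in 0); O=8 is free and consistent — try it, so O=8.
Step 5. [col 2: O + O ≡ R (mod 10)] column 2: given O=8, carry-in 0, and digits 1,3,4,8 already taken and all letters distinct, O+O≡R (mod 10) forces R=6. So R=6.
Step 6. [col 3: D + T ≡ T (mod 10)] column 3: given nothing yet, carry-in 1, and digits 1,3,4,6,8 already taken and all letters distinct, D+T≡T (mod 10) forces D=9. So D=9.
Step 7. [col 3: D + T ≡ T (mod 10)] no forcing yet in column 3 (carry-in 1); T=7 is free and consistent — try it. So T=7.
Step 8. [col 4: I + A ≡ Q (mod 10)] in column 4 we have I+A≡Q with carry-in 1; given I=1 and digits 1,3,4,6,7,8,9 already taken and all letters distinct, that pins A to 0, so A=0.
Step 9. [col 4: I + A ≡ Q (mod 10)] in column 4 we have I+A≡Q with carry-in 1; given I=1, A=0 and digits 0,1,3,4,6,7,8,9 already taken and all letters distinct, that pins Q to 2. So Q=2.

Answer: A=0, D=9, H=4, I=1, M=3, O=8, Q=2, R=6, T=7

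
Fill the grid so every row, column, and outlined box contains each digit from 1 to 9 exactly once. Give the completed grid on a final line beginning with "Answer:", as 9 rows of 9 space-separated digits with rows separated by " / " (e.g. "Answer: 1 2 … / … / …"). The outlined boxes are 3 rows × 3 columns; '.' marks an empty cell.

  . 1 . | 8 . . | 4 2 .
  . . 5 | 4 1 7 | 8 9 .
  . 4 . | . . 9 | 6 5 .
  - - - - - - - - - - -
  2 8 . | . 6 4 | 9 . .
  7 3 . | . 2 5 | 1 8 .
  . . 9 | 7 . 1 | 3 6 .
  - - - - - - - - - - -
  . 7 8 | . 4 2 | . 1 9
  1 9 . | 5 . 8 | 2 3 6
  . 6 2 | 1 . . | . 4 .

Step 1. [r3c5∈{3}] r3c5's peers cover all but 3, so r3c5=3.
Step 2. [r1c3∈{3,6,7}] 3 has one home in col 3: r1c3 ⇒ r1c3=3.
Step 3. [r6c1∈{4,5}] col 1 places 4 nowhere but r6c1 ⇒ r6c1=4.
Step 4. [r4c9∈{5,7}] in row 4, 5 fits only at r4c9 ⇒ r4c9=5.
Step 5. [r9c7∈{5,7}] across col 7, 7 lands solely at r9c7 ⇒ r9c7=7.
Step 6. [r9c6∈{3}] nothing but 3 survives at r9c6, so r9c6=3.
Step 7. [r1c6∈{6}] only 6 remains possible at r1c6, so r1c6=6.
Step 8. [r7c7∈{5}] r7c7 has the single candidate 5 ⇒ r7c7=5.
Step 9. [r1c9∈{7}] r1c9 has the single candidate 7, so r1c9=7.
Step 10. [r8c3∈{4}] r8c3 is down to just 4, so r8c3=4.
Step 11. [r4c3∈{1}] r4c3 has the single candidate 1. So r4c3=1.
Step 12. [r5c9∈{4}] r5c9 is down to just 4 ⇒ r5c9=4.
Step 13. [r7c1∈{3}] r7c1 is down to just 3. So r7c1=3.
Step 14. [r1c1∈{9}] r1c1's peers cover all but 9 ⇒ r1c1=9.
Step 15. [r2c2∈{2}] r2c2 has the single candidate 2 ⇒ r2c2=2.
Step 16. [r5c4∈{9}] r5c4 is down to just 9, so r5c4=9.
Step 17. [r9c1∈{5}] nothing but 5 survives at r9c1, so r9c1=5.
Step 18. [r6c5∈{8}] nothing but 8 survives at r6c5. So r6c5=8.
Step 19. [r6c2∈{5}] only 5 remains possible at r6c2, so r6c2=5.
Step 20. [r2c9∈{3}] r2c9's peers cover all but 3, so r2c9=3.
Step 21. [r4c8∈{7}] r4c8's peers cover all but 7. So r4c8=7.
Step 22. [r4c4∈{3}] only 3 remains possible at r4c4 ⇒ r4c4=3.
Step 23. [r3c1∈{8}] r3c1's peers cover all but 8 ⇒ r3c1=8.
Step 24. [r9c5∈{9}] only 9 remains possible at r9c5, so r9c5=9.
Step 25. [r7c4∈{6}] r7c4 has the single candidate 6, so r7c4=6.
Step 26. [r3c9∈{1}] nothing but 1 survives at r3c9, so r3c9=1.
Step 27. [r6c9∈{2}] nothing but 2 survives at r6c9. So r6c9=2.
Step 28. [r8c5∈{7}] r8c5's peers cover all but 7, so r8c5=7.
Step 29. [r1c5∈{5}] r1c5's peers cover all but 5, so r1c5=5.
Step 30. [r9c9∈{8}] nothing but 8 survives at r9c9 ⇒ r9c9=8.
Step 31. [r5c3∈{6}] r5c3's peers cover all but 6 ⇒ r5c3=6.
Step 32. [r3c4∈{2}] nothing but 2 survives at r3c4 ⇒ r3c4=2.
Step 33. [r2c1∈{6}] r2c1's peers cover all but 6 ⇒ r2c1=6.
Step 34. [r3c3∈{7}] only 7 remains possible at r3c3. So r3c3=7.

Answer: 9 1 3 8 5 6 4 2 7 / 6 2 5 4 1 7 8 9 3 / 8 4 7 2 3 9 6 5 1 / 2 8 1 3 6 4 9 7 5 / 7 3 6 9 2 5 1 8 4 / 4 5 9 7 8 1 3 6 2 / 3 7 8 6 4 2 5 1 9 / 1 9 4 5 7 8 2 3 6 / 5 6 2 1 9 3 7 4 8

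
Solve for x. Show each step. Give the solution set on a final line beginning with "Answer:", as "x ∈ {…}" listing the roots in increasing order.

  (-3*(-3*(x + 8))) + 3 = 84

Step 1. [(-3*(-3*(x + 8))) + 3 = 84] -3 divides every term; factor it out ⇒ factor: (-3*(x + 8)) - 1 = -28.
Step 2. [(-3*(x + 8)) - 1 = -28] peel the -1: add 1 from each side, so sub: -3*(x + 8) = -27.
Step 3. [-3*(x + 8) = -27] -3 out front; divide by -3, so div: x + 8 = 9.
Step 4. [x + 8 = 9] peel the +8: subtract 8 from each side ⇒ sub: x = 1.

Answer: x ∈ {1}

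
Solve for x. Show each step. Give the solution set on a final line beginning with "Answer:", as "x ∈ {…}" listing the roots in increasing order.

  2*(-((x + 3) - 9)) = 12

Step 1. [2*(-((x + 3) - 9)) = 12] LHS = 2·(…); ÷2 both sides, so div: -((x + 3) - 9) = 6.
Step 2. [-((x + 3) - 9) = 6] leading − — multiply by −1 ⇒ neg: (x + 3) - 9 = -6.
Step 3. [(x + 3) - 9 = -6] add 9: x sits inside (… - 9), so sub: x + 3 = 3.
Step 4. [x + 3 = 3] subtract 3: x sits inside (… + 3), so sub: x = 0.

Answer: x ∈ {0}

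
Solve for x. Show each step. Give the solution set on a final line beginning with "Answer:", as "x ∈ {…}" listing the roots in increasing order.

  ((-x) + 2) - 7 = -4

Step 1. [((-x) + 2) - 7 = -4] peel the -7: add 7 from each side. So sub: (-x) + 2 = 3.
Step 2. [(-x) + 2 = 3] 2 comes off first (subtract 2), so sub: -x = 1.
Step 3. [-x = 1] flip signs both sides. So neg: x = -1.

Answer: x ∈ {-1}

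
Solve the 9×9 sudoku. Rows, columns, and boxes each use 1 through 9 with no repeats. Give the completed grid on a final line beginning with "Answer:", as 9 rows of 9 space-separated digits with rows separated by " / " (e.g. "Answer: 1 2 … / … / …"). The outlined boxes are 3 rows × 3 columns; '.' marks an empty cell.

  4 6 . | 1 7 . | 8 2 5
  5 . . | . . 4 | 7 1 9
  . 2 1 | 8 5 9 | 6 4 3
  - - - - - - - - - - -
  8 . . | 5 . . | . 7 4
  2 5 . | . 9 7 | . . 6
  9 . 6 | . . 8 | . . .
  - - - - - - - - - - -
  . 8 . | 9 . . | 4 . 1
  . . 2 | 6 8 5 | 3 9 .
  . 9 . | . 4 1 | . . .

Step 1. [r4c3∈{3}] nothing but 3 survives at r4c3, so r4c3=3.
Step 2. [r6c9∈{2}] r6c9 has the single candidate 2, so r6c9=2.
Step 3. [r9c4∈{2,3,7}] r9c4 is the only open cell in col 4 admitting 7, so r9c4=7.
Step 4. [r7c3∈{5,7}] across col 3, 7 lands solely at r7c3 ⇒ r7c3=7.
Step 5. [r4c2∈{1}] only 1 remains possible at r4c2 ⇒ r4c2=1.
Step 6. [r7c8∈{5,6}] r7c8 is the only open cell in row 7 admitting 5, so r7c8=5.
Step 7. [r6c8∈{3}] nothing but 3 survives at r6c8. So r6c8=3.
Step 8. [r1c6∈{3}] r1c6 has the single candidate 3 ⇒ r1c6=3.
Step 9. [r9c8∈{6,8}] 6 has one home in col 8: r9c8. So r9c8=6.
Step 10. [r4c6∈{2,6}] r4c6 is the only open cell in col 6 admitting 6. So r4c6=6.
Step 11. [r7c5∈{2,3}] across col 5, 3 lands solely at r7c5. So r7c5=3.
Step 12. [r6c4∈{4}] nothing but 4 survives at r6c4 ⇒ r6c4=4.
Step 13. [r2c5∈{2,6}] 6 has one home in row 2: r2c5 ⇒ r2c5=6.
Step 14. [r6c5∈{1}] only 1 remains possible at r6c5 ⇒ r6c5=1.
Step 15. [r8c1∈{1}] r8c1 is down to just 1 ⇒ r8c1=1.
Step 16. [r5c7∈{1}] only 1 remains possible at r5c7 ⇒ r5c7=1.
Step 17. [r7c1∈{6}] r7c1's peers cover all but 6. So r7c1=6.
Step 18. [r4c7∈{9}] r4c7 has the single candidate 9, so r4c7=9.
Step 19. [r8c2∈{4}] r8c2 is down to just 4. So r8c2=4.
Step 20. [r9c7∈{2}] only 2 remains possible at r9c7, so r9c7=2.
Step 21. [r2c3∈{8}] r2c3's peers cover all but 8 ⇒ r2c3=8.
Step 22. [r6c7∈{5}] r6c7's peers cover all but 5 ⇒ r6c7=5.
Step 23. [r4c5∈{2}] nothing but 2 survives at r4c5, so r4c5=2.
Step 24. [r3c1∈{7}] only 7 remains possible at r3c1 ⇒ r3c1=7.
Step 25. [r9c3∈{5}] only 5 remains possible at r9c3. So r9c3=5.
Step 26. [r9c9∈{8}] r9c9 is down to just 8 ⇒ r9c9=8.
Step 27. [r2c4∈{2}] only 2 remains possible at r2c4 ⇒ r2c4=2.
Step 28. [r5c8∈{8}] r5c8's peers cover all but 8. So r5c8=8.
Step 29. [r1c3∈{9}] r1c3 has the single candidate 9 ⇒ r1c3=9.
Step 30. [r6c2∈{7}] only 7 remains possible at r6c2 ⇒ r6c2=7.
Step 31. [r8c9∈{7}] r8c9 is down to just 7 ⇒ r8c9=7.
Step 32. [r9c1∈{3}] nothing but 3 survives at r9c1, so r9c1=3.
Step 33. [r2c2∈{3}] r2c2 is down to just 3. So r2c2=3.
Step 34. [r5c4∈{3}] r5c4's peers cover all but 3. So r5c4=3.
Step 35. [r5c3∈{4}] nothing but 4 survives at r5c3. So r5c3=4.
Step 36. [r7c6∈{2}] r7c6 has the single candidate 2. So r7c6=2.

Answer: 4 6 9 1 7 3 8 2 5 / 5 3 8 2 6 4 7 1 9 / 7 2 1 8 5 9 6 4 3 / 8 1 3 5 2 6 9 7 4 / 2 5 4 3 9 7 1 8 6 / 9 7 6 4 1 8 5 3 2 / 6 8 7 9 3 2 4 5 1 / 1 4 2 6 8 5 3 9 7 / 3 9 5 7 4 1 2 6 8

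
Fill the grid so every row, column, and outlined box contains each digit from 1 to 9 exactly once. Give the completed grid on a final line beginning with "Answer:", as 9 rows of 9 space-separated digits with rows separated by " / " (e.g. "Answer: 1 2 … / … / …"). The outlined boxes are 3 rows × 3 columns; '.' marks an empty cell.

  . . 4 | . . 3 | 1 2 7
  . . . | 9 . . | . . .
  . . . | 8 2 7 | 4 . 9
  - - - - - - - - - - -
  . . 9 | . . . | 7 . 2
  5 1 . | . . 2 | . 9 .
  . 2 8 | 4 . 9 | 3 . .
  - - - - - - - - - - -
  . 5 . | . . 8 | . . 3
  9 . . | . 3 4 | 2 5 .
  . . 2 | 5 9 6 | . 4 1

Step 1. [r2c7∈{5,6,8}] 5 has one home in col 7: r2c7 ⇒ r2c7=5.
Step 2. [r1c4∈{6}] only 6 remains possible at r1c4 ⇒ r1c4=6.
Step 3. [r7c8∈{6,7}] across col 8, 7 lands solely at r7c8, so r7c8=7.
Step 4. [r7c5∈{1}] nothing but 1 survives at r7c5. So r7c5=1.
Step 5. [r7c3∈{6}] r7c3 is down to just 6 ⇒ r7c3=6.
Step 6. [r5c7∈{6,8}] r5c7 is the only open cell in col 7 admitting 6. So r5c7=6.
Step 7. [r2c1∈{1,2,3,6,7,8}] r2c1 is the only open cell in row 2 admitting 2. So r2c1=2.
Step 8. [r3c1∈{1,3,6}] across col 1, 1 lands solely at r3c1. So r3c1=1.
Step 9. [r4c2∈{3,4,6}] col 2 places 4 nowhere but r4c2. So r4c2=4.
Step 10. [r1c1∈{8}] r1c1 has the single candidate 8 ⇒ r1c1=8.
Step 11. [r4c4∈{1,3}] r4c4 is the only open cell in col 4 admitting 1, so r4c4=1.
Step 12. [r4c1∈{3,6}] row 4 places 3 nowhere but r4c1. So r4c1=3.
Step 13. [r5c3∈{7}] r5c3's peers cover all but 7 ⇒ r5c3=7.
Step 14. [r2c3∈{3}] r2c3 has the single candidate 3 ⇒ r2c3=3.
Step 15. [r2c2∈{6,7}] in row 2, 7 fits only at r2c2, so r2c2=7.
Step 16. [r4c5∈{5,6,8}] r4c5 is the only open cell in row 4 admitting 6. So r4c5=6.
Step 17. [r4c8∈{8}] r4c8 has the single candidate 8. So r4c8=8.
Step 18. [r2c8∈{6}] r2c8 has the single candidate 6, so r2c8=6.
Step 19. [r9c7∈{8}] r9c7 has the single candidate 8 ⇒ r9c7=8.
Step 20. [r4c6∈{5}] r4c6 is down to just 5. So r4c6=5.
Step 21. [r5c9∈{4}] r5c9's peers cover all but 4. So r5c9=4.
Step 22. [r7c7∈{9}] r7c7 has the single candidate 9, so r7c7=9.
Step 23. [r8c9∈{6}] only 6 remains possible at r8c9. So r8c9=6.
Step 24. [r1c5∈{5}] r1c5's peers cover all but 5. So r1c5=5.
Step 25. [r3c8∈{3}] r3c8 has the single candidate 3. So r3c8=3.
Step 26. [r7c1∈{4}] r7c1 is down to just 4, so r7c1=4.
Step 27. [r3c3∈{5}] r3c3 has the single candidate 5, so r3c3=5.
Step 28. [r5c4∈{3}] nothing but 3 survives at r5c4, so r5c4=3.
Step 29. [r2c5∈{4}] r2c5 is down to just 4 ⇒ r2c5=4.
Step 30. [r2c9∈{8}] nothing but 8 survives at r2c9 ⇒ r2c9=8.
Step 31. [r7c4∈{2}] r7c4's peers cover all but 2, so r7c4=2.
Step 32. [r6c8∈{1}] only 1 remains possible at r6c8. So r6c8=1.
Step 33. [r6c5∈{7}] r6c5 has the single candidate 7 ⇒ r6c5=7.
Step 34. [r8c3∈{1}] r8c3 is down to just 1, so r8c3=1.
Step 35. [r6c1∈{6}] only 6 remains possible at r6c1 ⇒ r6c1=6.
Step 36. [r3c2∈{6}] r3c2 is down to just 6, so r3c2=6.
Step 37. [r5c5∈{8}] nothing but 8 survives at r5c5 ⇒ r5c5=8.
Step 38. [r9c1∈{7}] nothing but 7 survives at r9c1 ⇒ r9c1=7.
Step 39. [r8c4∈{7}] r8c4 has the single candidate 7 ⇒ r8c4=7.
Step 40. [r8c2∈{8}] r8c2's peers cover all but 8 ⇒ r8c2=8.
Step 41. [r9c2∈{3}] only 3 remains possible at r9c2 ⇒ r9c2=3.
Step 42. [r1c2∈{9}] only 9 remains possible at r1c2, so r1c2=9.
Step 43. [r2c6∈{1}] only 1 remains possible at r2c6, so r2c6=1.
Step 44. [r6c9∈{5}] r6c9 is down to just 5. So r6c9=5.

Answer: 8 9 4 6 5 3 1 2 7 / 2 7 3 9 4 1 5 6 8 / 1 6 5 8 2 7 4 3 9 / 3 4 9 1 6 5 7 8 2 / 5 1 7 3 8 2 6 9 4 / 6 2 8 4 7 9 3 1 5 / 4 5 6 2 1 8 9 7 3 / 9 8 1 7 3 4 2 5 6 / 7 3 2 5 9 6 8 4 1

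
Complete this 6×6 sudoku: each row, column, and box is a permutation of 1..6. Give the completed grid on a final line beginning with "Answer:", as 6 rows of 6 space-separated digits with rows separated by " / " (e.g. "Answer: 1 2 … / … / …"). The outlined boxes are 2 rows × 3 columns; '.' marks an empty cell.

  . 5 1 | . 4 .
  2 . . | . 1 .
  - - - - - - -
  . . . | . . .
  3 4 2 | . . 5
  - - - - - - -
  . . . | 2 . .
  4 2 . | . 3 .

Step 1. [r1c1∈{6}] r1c1's peers cover all but 6, so r1c1=6.
Step 2. [r4c5∈{6}] r4c5 has the single candidate 6 ⇒ r4c5=6.
Step 3. [r1c4∈{3}] nothing but 3 survives at r1c4 ⇒ r1c4=3.
Step 4. [r5c5∈{5}] nothing but 5 survives at r5c5 ⇒ r5c5=5.
Step 5. [r5c6∈{1,4,6}] row 5 places 4 nowhere but r5c6, so r5c6=4.
Step 6. [r4c4∈{1}] r4c4 has the single candidate 1. So r4c4=1.
Step 7. [r6c4∈{6}] r6c4 is down to just 6 ⇒ r6c4=6.
Step 8. [r5c1∈{1}] r5c1's peers cover all but 1 ⇒ r5c1=1.
Step 9. [r2c2∈{3}] r2c2 has the single candidate 3 ⇒ r2c2=3.
Step 10. [r5c2∈{6}] r5c2 is down to just 6, so r5c2=6.
Step 11. [r3c3∈{5,6}] across row 3, 6 lands solely at r3c3 ⇒ r3c3=6.
Step 12. [r3c6∈{2,3}] 3 has one home in row 3: r3c6. So r3c6=3.
Step 13. [r3c5∈{2}] nothing but 2 survives at r3c5, so r3c5=2.
Step 14. [r5c3∈{3}] only 3 remains possible at r5c3 ⇒ r5c3=3.
Step 15. [r6c3∈{5}] nothing but 5 survives at r6c3, so r6c3=5.
Step 16. [r2c4∈{5}] r2c4 is down to just 5. So r2c4=5.
Step 17. [r2c3∈{4}] only 4 remains possible at r2c3. So r2c3=4.
Step 18. [r3c4∈{4}] r3c4's peers cover all but 4. So r3c4=4.
Step 19. [r1c6∈{2}] r1c6's peers cover all but 2 ⇒ r1c6=2.
Step 20. [r3c1∈{5}] r3c1 is down to just 5. So r3c1=5.
Step 21. [r2c6∈{6}] nothing but 6 survives at r2c6 ⇒ r2c6=6.
Step 22. [r3c2∈{1}] r3c2 has the single candidate 1, so r3c2=1.
Step 23. [r6c6∈{1}] r6c6 has the single candidate 1 ⇒ r6c6=1.

Answer: 6 5 1 3 4 2 / 2 3 4 5 1 6 / 5 1 6 4 2 3 / 3 4 2 1 6 5 / 1 6 3 2 5 4 / 4 2 5 6 3 1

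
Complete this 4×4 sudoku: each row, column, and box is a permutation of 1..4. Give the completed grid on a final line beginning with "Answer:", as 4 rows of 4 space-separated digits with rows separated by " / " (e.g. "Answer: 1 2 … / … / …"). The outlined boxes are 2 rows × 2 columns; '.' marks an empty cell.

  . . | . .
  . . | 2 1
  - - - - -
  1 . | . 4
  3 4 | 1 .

Step 1. [r1c3∈{3,4}] r1c3 is the only open cell in col 3 admitting 4, so r1c3=4.
Step 2. [r1c2∈{1,2,3}] r1c2 is the only open cell in row 1 admitting 1 ⇒ r1c2=1.
Step 3. [r3c2∈{2}] r3c2's peers cover all but 2, so r3c2=2.
Step 4. [r2c1∈{4}] r2c1's peers cover all but 4 ⇒ r2c1=4.
Step 5. [r2c2∈{3}] r2c2 has the single candidate 3, so r2c2=3.
Step 6. [r4c4∈{2}] only 2 remains possible at r4c4 ⇒ r4c4=2.
Step 7. [r1c1∈{2}] r1c1 has the single candidate 2, so r1c1=2.
Step 8. [r3c3∈{3}] r3c3 is down to just 3. So r3c3=3.
Step 9. [r1c4∈{3}] only 3 remains possible at r1c4 ⇒ r1c4=3.

Answer: 2 1 4 3 / 4 3 2 1 / 1 2 3 4 / 3 4 1 2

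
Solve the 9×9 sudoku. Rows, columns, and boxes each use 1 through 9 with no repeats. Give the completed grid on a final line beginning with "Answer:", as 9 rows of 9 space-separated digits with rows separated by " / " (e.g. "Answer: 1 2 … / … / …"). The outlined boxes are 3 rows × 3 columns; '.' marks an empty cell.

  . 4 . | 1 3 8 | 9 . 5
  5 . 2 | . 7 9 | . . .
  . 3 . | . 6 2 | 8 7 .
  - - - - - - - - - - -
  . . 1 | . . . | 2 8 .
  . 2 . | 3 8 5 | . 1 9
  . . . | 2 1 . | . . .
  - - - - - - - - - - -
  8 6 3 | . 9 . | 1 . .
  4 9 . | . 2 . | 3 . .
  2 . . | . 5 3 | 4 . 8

Step 1. [r6c3∈{4,5,6,7,8,9}] in col 3, 8 fits only at r6c3, so r6c3=8.
Step 2. [r9c3∈{7}] only 7 remains possible at r9c3. So r9c3=7.
Step 3. [r2c7∈{6}] r2c7 has the single candidate 6. So r2c7=6.
Step 4. [r2c4∈{4}] r2c4's peers cover all but 4. So r2c4=4.
Step 5. [r6c8∈{3,4,5,6}] col 8 places 4 nowhere but r6c8, so r6c8=4.
Step 6. [r6c1∈{3,6,7,9}] 9 has one home in row 6: r6c1 ⇒ r6c1=9.
Step 7. [r7c4∈{7}] nothing but 7 survives at r7c4, so r7c4=7.
Step 8. [r6c9∈{3,6,7}] across row 6, 3 lands solely at r6c9 ⇒ r6c9=3.
Step 9. [r4c9∈{6,7}] 6 has one home in box 6: r4c9 ⇒ r4c9=6.
Step 10. [r1c1∈{6,7}] r1c1 is the only open cell in row 1 admitting 7. So r1c1=7.
Step 11. [r9c4∈{6}] only 6 remains possible at r9c4, so r9c4=6.
Step 12. [r4c2∈{5,7}] 5 has one home in row 4: r4c2 ⇒ r4c2=5.
Step 13. [r6c2∈{7}] only 7 remains possible at r6c2 ⇒ r6c2=7.
Step 14. [r3c1∈{1}] nothing but 1 survives at r3c1 ⇒ r3c1=1.
Step 15. [r7c8∈{2,5}] 5 has one home in row 7: r7c8, so r7c8=5.
Step 16. [r4c5∈{4}] only 4 remains possible at r4c5. So r4c5=4.
Step 17. [r5c3∈{4,6}] 4 has one home in row 5: r5c3. So r5c3=4.
Step 18. [r7c9∈{2}] r7c9 is down to just 2, so r7c9=2.
Step 19. [r7c6∈{4}] r7c6 is down to just 4 ⇒ r7c6=4.
Step 20. [r1c8∈{2}] nothing but 2 survives at r1c8 ⇒ r1c8=2.
Step 21. [r5c7∈{7}] nothing but 7 survives at r5c7. So r5c7=7.
Step 22. [r2c8∈{3}] r2c8's peers cover all but 3. So r2c8=3.
Step 23. [r3c4∈{5}] r3c4 is down to just 5. So r3c4=5.
Step 24. [r1c3∈{6}] r1c3 is down to just 6. So r1c3=6.
Step 25. [r5c1∈{6}] r5c1 is down to just 6 ⇒ r5c1=6.
Step 26. [r3c3∈{9}] r3c3 is down to just 9 ⇒ r3c3=9.
Step 27. [r2c9∈{1}] nothing but 1 survives at r2c9, so r2c9=1.
Step 28. [r2c2∈{8}] only 8 remains possible at r2c2 ⇒ r2c2=8.
Step 29. [r9c2∈{1}] r9c2 has the single candidate 1 ⇒ r9c2=1.
Step 30. [r8c3∈{5}] r8c3's peers cover all but 5 ⇒ r8c3=5.
Step 31. [r4c4∈{9}] r4c4 has the single candidate 9, so r4c4=9.
Step 32. [r3c9∈{4}] r3c9 has the single candidate 4. So r3c9=4.
Step 33. [r9c8∈{9}] only 9 remains possible at r9c8. So r9c8=9.
Step 34. [r4c1∈{3}] only 3 remains possible at r4c1 ⇒ r4c1=3.
Step 35. [r6c7∈{5}] only 5 remains possible at r6c7. So r6c7=5.
Step 36. [r6c6∈{6}] only 6 remains possible at r6c6, so r6c6=6.
Step 37. [r8c8∈{6}] r8c8 is down to just 6. So r8c8=6.
Step 38. [r8c9∈{7}] nothing but 7 survives at r8c9 ⇒ r8c9=7.
Step 39. [r8c6∈{1}] r8c6's peers cover all but 1. So r8c6=1.
Step 40. [r4c6∈{7}] r4c6's peers cover all but 7 ⇒ r4c6=7.
Step 41. [r8c4∈{8}] r8c4's peers cover all but 8 ⇒ r8c4=8.

Answer: 7 4 6 1 3 8 9 2 5 / 5 8 2 4 7 9 6 3 1 / 1 3 9 5 6 2 8 7 4 / 3 5 1 9 4 7 2 8 6 / 6 2 4 3 8 5 7 1 9 / 9 7 8 2 1 6 5 4 3 / 8 6 3 7 9 4 1 5 2 / 4 9 5 8 2 1 3 6 7 / 2 1 7 6 5 3 4 9 8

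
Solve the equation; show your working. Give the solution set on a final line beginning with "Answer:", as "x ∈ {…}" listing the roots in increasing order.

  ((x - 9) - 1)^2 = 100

Step 1. [((x - 9) - 1)^2 = 100] √ both sides: 100 ≥ 0 gives two branches. So sqrt: (x - 9) - 1 = 10 or -10.
Step 2. [(x - 9) - 1 = 10 or -10] 1 comes off first (add 1). So sub: x - 9 = 11 or -9.
Step 3. [x - 9 = 11 or -9] 9 comes off first (add 9). So sub: x = 20 or 0.

Answer: x ∈ {0, 20}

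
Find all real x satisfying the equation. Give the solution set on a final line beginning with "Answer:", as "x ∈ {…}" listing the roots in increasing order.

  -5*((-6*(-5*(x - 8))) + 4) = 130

Step 1. [-5*((-6*(-5*(x - 8))) + 4) = 130] -5·(inner) — divide through by -5. So div: (-6*(-5*(x - 8))) + 4 = -26.
Step 2. [(-6*(-5*(x - 8))) + 4 = -26] 4 comes off first (subtract 4) ⇒ sub: -6*(-5*(x - 8)) = -30.
Step 3. [-6*(-5*(x - 8)) = -30] -6·(inner) — divide through by -6, so div: -5*(x - 8) = 5.
Step 4. [-5*(x - 8) = 5] -5·(inner) — divide through by -5, so div: x - 8 = -1.
Step 5. [x - 8 = -1] peel the -8: add 8 from each side ⇒ sub: x = 7.

Answer: x ∈ {7}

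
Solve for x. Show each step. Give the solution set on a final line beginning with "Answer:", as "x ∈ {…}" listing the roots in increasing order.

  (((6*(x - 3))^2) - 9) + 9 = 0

Step 1. [(((6*(x - 3))^2) - 9) + 9 = 0] +9 is outermost — subtract 9 both sides, so sub: ((6*(x - 3))^2) - 9 = -9.
Step 2. [((6*(x - 3))^2) - 9 = -9] -9 is outermost — add 9 both sides ⇒ sub: (6*(x - 3))^2 = 0.
Step 3. [(6*(x - 3))^2 = 0] LHS squared, RHS 0 ≥ 0: apply √ (±). So sqrt: 6*(x - 3) = 0.
Step 4. [6*(x - 3) = 0] divide by the outer 6 ⇒ div: x - 3 = 0.
Step 5. [x - 3 = 0] -3 is outermost — add 3 both sides, so sub: x = 3.

Answer: x ∈ {3}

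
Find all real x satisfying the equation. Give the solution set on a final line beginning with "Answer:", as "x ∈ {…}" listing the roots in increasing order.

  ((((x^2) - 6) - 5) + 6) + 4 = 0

Step 1. [((((x^2) - 6) - 5) + 6) + 4 = 0] 4 comes off first (subtract 4). So sub: (((x^2) - 6) - 5) + 6 = -4.
Step 2. [(((x^2) - 6) - 5) + 6 = -4] +6 is outermost — subtract 6 both sides, so sub: ((x^2) - 6) - 5 = -10.
Step 3. [((x^2) - 6) - 5 = -10] -5 is outermost — add 5 both sides, so sub: (x^2) - 6 = -5.
Step 4. [(x^2) - 6 = -5] the outer -6 inverts by adding 6 ⇒ sub: x^2 = 1.
Step 5. [x^2 = 1] √ both sides: 1 ≥ 0 gives two branches. So sqrt: x = 1 or -1.

Answer: x ∈ {-1, 1}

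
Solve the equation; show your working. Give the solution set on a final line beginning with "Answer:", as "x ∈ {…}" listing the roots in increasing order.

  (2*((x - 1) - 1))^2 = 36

Step 1. [(2*((x - 1) - 1))^2 = 36] √ both sides: 36 ≥ 0 gives two branches, so sqrt: 2*((x - 1) - 1) = 6 or -6.
Step 2. [2*((x - 1) - 1) = 6 or -6] leading coefficient 2: divide by 2 ⇒ div: (x - 1) - 1 = 3 or -3.
Step 3. [(x - 1) - 1 = 3 or -3] peel the -1: add 1 from each side ⇒ sub: x - 1 = 4 or -2.
Step 4. [x - 1 = 4 or -2] the outer -1 inverts by adding 1, so sub: x = 5 or -1.

Answer: x ∈ {-1, 5}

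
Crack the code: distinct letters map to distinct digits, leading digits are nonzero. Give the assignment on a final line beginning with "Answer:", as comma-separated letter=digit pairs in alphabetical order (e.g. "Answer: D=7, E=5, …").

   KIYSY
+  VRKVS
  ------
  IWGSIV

Step 1. [I] I is the leading digit of a 6-digit sum of two 5-digit numbers; the final carry is exactly 1, so I=1.
Step 2. [col 1: Y + S ≡ V (mod 10)] column 1 (Y + S ≡ V (mod 10), carry-in 0) doesn't pin V yet; pick V=9 and continue, so V=9.
Step 3. [col 1: Y + S ≡ V (mod 10)] S=2 is one option consistent with column 1 (Y + S ≡ V (mod 10), carry-in 0) — take it ⇒ S=2.
Step 4. [col 1: Y + S ≡ V (mod 10)] in column 1 we have Y+S≡V with carry-in 0; given S=2, V=9 and digits 1,2,9 already taken and all letters distinct, that pins Y to 7 ⇒ Y=7.
Step 5. [col 3: Y + K ≡ S (mod 10)] column 3: given Y=7, S=2, carry-in 1, and digits 1,2,7,9 already taken and all letters distinct, Y+K≡S (mod 10) forces K=4. So K=4.
Step 6. [col 4: I + R ≡ G (mod 10)] column 4 (I + R ≡ G (mod 10), carry-in 1) doesn't pin G yet; pick G=8 and continue. So G=8.
Step 7. [col 4: I + R ≡ G (mod 10)] from column 4 (I=1, G=8, carry-in 1, digits 1,2,4,7,8,9 already taken and all letters distinct): R must equal 6, so R=6.
Step 8. [col 5: K + V ≡ W (mod 10)] from column 5 (K=4, V=9, carry-in 0, digits 1,2,4,6,7,8,9 already taken and all letters distinct): W must equal 3, so W=3.

Answer: G=8, I=1, K=4, R=6, S=2, V=9, W=3, Y=7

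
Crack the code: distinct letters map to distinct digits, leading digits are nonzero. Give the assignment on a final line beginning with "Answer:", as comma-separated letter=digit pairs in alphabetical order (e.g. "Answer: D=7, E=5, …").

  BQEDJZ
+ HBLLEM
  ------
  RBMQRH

Step 1. [col 1: Z + M ≡ H (mod 10)] several values work for M in column 1 (Z + M ≡ H (mod 10), carry-in 0); try M=5, so M=5.
Step 2. [col 1: Z + M ≡ H (mod 10)] Z=7 is one option consistent with column 1 (Z + M ≡ H (mod 10), carry-in 0) — take it, so Z=7.
Step 3. [col 1: Z + M ≡ H (mod 10)] column 1 reads Z+M+carry(0)=H with Z=7, M=5; with digits 5,7 already taken and all letters distinct, the only value for H is 2, so H=2.
Step 4. [col 2: J + E ≡ R (mod 10)] R=8 is one option consistent with column 2 (J + E ≡ R (mod 10), carry-in 1) — take it. So R=8.
Step 5. [col 2: J + E ≡ R (mod 10)] column 2 (J + E ≡ R (mod 10), carry-in 1) doesn't pin E yet; pick E=3 and continue, so E=3.
Step 6. [col 2: J + E ≡ R (mod 10)] column 2: given E=3, R=8, carry-in 1, and digits 2,3,5,7,8 already taken and all letters distinct, J+E≡R (mod 10) forces J=4. So J=4.
Step 7. [col 3: D + L ≡ Q (mod 10)] from column 3 (nothing yet, carry-in 0, digits 2,3,4,5,7,8 already taken and all letters distinct): Q must equal 0, so Q=0.
Step 8. [col 3: D + L ≡ Q (mod 10)] no forcing yet in column 3 (carry-in 0); D=9 is free and consistent — try it, so D=9.
Step 9. [col 3: D + L ≡ Q (mod 10)] column 3 reads D+L+carry(0)=Q with D=9, Q=0; with digits 0,2,3,4,5,7,8,9 already taken and all letters distinct, the only value for L is 1, so L=1.
Step 10. [col 5: Q + B ≡ B (mod 10)] in column 5 we have Q+B≡B with carry-in 0; given Q=0 and digits 0,1,2,3,4,5,7,8,9 already taken and all letters distinct, that pins B to 6. So B=6.

Answer: B=6, D=9, E=3, H=2, J=4, L=1, M=5, Q=0, R=8, Z=7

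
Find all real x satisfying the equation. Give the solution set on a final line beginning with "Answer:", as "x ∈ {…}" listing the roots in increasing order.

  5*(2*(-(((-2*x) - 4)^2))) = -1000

Step 1. [5*(2*(-(((-2*x) - 4)^2))) = -1000] LHS = 5·(…); ÷5 both sides, so div: 2*(-(((-2*x) - 4)^2)) = -200.
Step 2. [2*(-(((-2*x) - 4)^2)) = -200] 2·(inner) — divide through by 2. So div: -(((-2*x) - 4)^2) = -100.
Step 3. [-(((-2*x) - 4)^2) = -100] flip signs both sides, so neg: ((-2*x) - 4)^2 = 100.
Step 4. [((-2*x) - 4)^2 = 100] LHS squared, RHS 100 ≥ 0: apply √ (±). So sqrt: (-2*x) - 4 = 10 or -10.
Step 5. [(-2*x) - 4 = 10 or -10] -2 | LHS and -2 | 10 or -10: pull -2 out. So factor: x + 2 = -5 or 5.
Step 6. [x + 2 = -5 or 5] subtract 2: x sits inside (… + 2) ⇒ sub: x = -7 or 3.

Answer: x ∈ {-7, 3}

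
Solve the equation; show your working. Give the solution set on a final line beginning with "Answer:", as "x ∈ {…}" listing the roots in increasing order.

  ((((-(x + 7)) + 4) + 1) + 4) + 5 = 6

Step 1. [((((-(x + 7)) + 4) + 1) + 4) + 5 = 6] peel the +5: subtract 5 from each side, so sub: (((-(x + 7)) + 4) + 1) + 4 = 1.
Step 2. [(((-(x + 7)) + 4) + 1) + 4 = 1] peel the +4: subtract 4 from each side. So sub: ((-(x + 7)) + 4) + 1 = -3.
Step 3. [((-(x + 7)) + 4) + 1 = -3] 1 comes off first (subtract 1) ⇒ sub: (-(x + 7)) + 4 = -4.
Step 4. [(-(x + 7)) + 4 = -4] 4 comes off first (subtract 4) ⇒ sub: -(x + 7) = -8.
Step 5. [-(x + 7) = -8] LHS negated; negate both sides. So neg: x + 7 = 8.
Step 6. [x + 7 = 8] +7 is outermost — subtract 7 both sides ⇒ sub: x = 1.

Answer: x ∈ {1}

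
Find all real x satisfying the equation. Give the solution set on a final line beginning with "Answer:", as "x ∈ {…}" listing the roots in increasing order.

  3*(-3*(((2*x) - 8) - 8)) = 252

Step 1. [3*(-3*(((2*x) - 8) - 8)) = 252] LHS = 3·(…); ÷3 both sides ⇒ div: -3*(((2*x) - 8) - 8) = 84.
Step 2. [-3*(((2*x) - 8) - 8) = 84] LHS = -3·(…); ÷-3 both sides. So div: ((2*x) - 8) - 8 = -28.
Step 3. [((2*x) - 8) - 8 = -28] add 8: x sits inside (… - 8) ⇒ sub: (2*x) - 8 = -20.
Step 4. [(2*x) - 8 = -20] peel the -8: add 8 from each side, so sub: 2*x = -12.
Step 5. [2*x = -12] leading coefficient 2: divide by 2 ⇒ div: x = -6.

Answer: x ∈ {-6}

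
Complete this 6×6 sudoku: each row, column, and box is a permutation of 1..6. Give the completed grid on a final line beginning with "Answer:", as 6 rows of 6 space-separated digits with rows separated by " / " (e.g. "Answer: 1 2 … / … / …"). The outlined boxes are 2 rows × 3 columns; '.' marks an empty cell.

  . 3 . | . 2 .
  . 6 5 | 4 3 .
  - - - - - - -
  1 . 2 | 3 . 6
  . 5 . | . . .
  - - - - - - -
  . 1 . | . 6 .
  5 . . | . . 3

Step 1. [r3c2∈{4}] r3c2 is down to just 4 ⇒ r3c2=4.
Step 2. [r1c3∈{1,4}] in col 3, 1 fits only at r1c3, so r1c3=1.
Step 3. [r1c6∈{5}] r1c6 is down to just 5, so r1c6=5.
Step 4. [r4c1∈{3,6}] r4c1 is the only open cell in col 1 admitting 6. So r4c1=6.
Step 5. [r5c1∈{2,3,4}] in col 1, 3 fits only at r5c1 ⇒ r5c1=3.
Step 6. [r5c3∈{4}] r5c3 has the single candidate 4. So r5c3=4.
Step 7. [r4c6∈{1,2,4}] col 6 places 4 nowhere but r4c6 ⇒ r4c6=4.
Step 8. [r4c4∈{1,2}] in row 4, 2 fits only at r4c4. So r4c4=2.
Step 9. [r6c4∈{1}] r6c4 is down to just 1. So r6c4=1.
Step 10. [r6c5∈{4}] r6c5's peers cover all but 4, so r6c5=4.
Step 11. [r4c3∈{3}] r4c3's peers cover all but 3 ⇒ r4c3=3.
Step 12. [r1c1∈{4}] r1c1 is down to just 4, so r1c1=4.
Step 13. [r4c5∈{1}] only 1 remains possible at r4c5, so r4c5=1.
Step 14. [r1c4∈{6}] r1c4 is down to just 6 ⇒ r1c4=6.
Step 15. [r2c1∈{2}] r2c1 is down to just 2. So r2c1=2.
Step 16. [r2c6∈{1}] r2c6 is down to just 1, so r2c6=1.
Step 17. [r6c3∈{6}] nothing but 6 survives at r6c3. So r6c3=6.
Step 18. [r5c4∈{5}] only 5 remains possible at r5c4. So r5c4=5.
Step 19. [r3c5∈{5}] nothing but 5 survives at r3c5, so r3c5=5.
Step 20. [r5c6∈{2}] r5c6 has the single candidate 2 ⇒ r5c6=2.
Step 21. [r6c2∈{2}] nothing but 2 survives at r6c2. So r6c2=2.

Answer: 4 3 1 6 2 5 / 2 6 5 4 3 1 / 1 4 2 3 5 6 / 6 5 3 2 1 4 / 3 1 4 5 6 2 / 5 2 6 1 4 3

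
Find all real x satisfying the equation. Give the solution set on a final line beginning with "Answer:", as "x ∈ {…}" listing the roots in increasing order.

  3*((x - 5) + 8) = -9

Step 1. [3*((x - 5) + 8) = -9] leading coefficient 3: divide by 3 ⇒ div: (x - 5) + 8 = -3.
Step 2. [(x - 5) + 8 = -3] peel the +8: subtract 8 from each side ⇒ sub: x - 5 = -11.
Step 3. [x - 5 = -11] add 5: x sits inside (… - 5). So sub: x = -6.

Answer: x ∈ {-6}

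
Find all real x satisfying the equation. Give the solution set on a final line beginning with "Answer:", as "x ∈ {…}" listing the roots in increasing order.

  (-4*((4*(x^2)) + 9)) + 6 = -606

Step 1. [(-4*((4*(x^2)) + 9)) + 6 = -606] subtract 6: x sits inside (… + 6) ⇒ sub: -4*((4*(x^2)) + 9) = -612.
Step 2. [-4*((4*(x^2)) + 9) = -612] -4 out front; divide by -4 ⇒ div: (4*(x^2)) + 9 = 153.
Step 3. [(4*(x^2)) + 9 = 153] 9 comes off first (subtract 9), so sub: 4*(x^2) = 144.
Step 4. [4*(x^2) = 144] 4·(inner) — divide through by 4, so div: x^2 = 36.
Step 5. [x^2 = 36] 36 ≥ 0, LHS is (·)² — take ±√, so sqrt: x = 6 or -6.

Answer: x ∈ {-6, 6}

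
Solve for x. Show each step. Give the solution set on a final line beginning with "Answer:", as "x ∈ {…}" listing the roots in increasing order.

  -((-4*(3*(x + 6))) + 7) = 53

Step 1. [-((-4*(3*(x + 6))) + 7) = 53] LHS negated; negate both sides, so neg: (-4*(3*(x + 6))) + 7 = -53.
Step 2. [(-4*(3*(x + 6))) + 7 = -53] subtract 7: x sits inside (… + 7). So sub: -4*(3*(x + 6)) = -60.
Step 3. [-4*(3*(x + 6)) = -60] LHS = -4·(…); ÷-4 both sides, so div: 3*(x + 6) = 15.
Step 4. [3*(x + 6) = 15] 3·(inner) — divide through by 3, so div: x + 6 = 5.
Step 5. [x + 6 = 5] the outer +6 inverts by subtracting 6. So sub: x = -1.

Answer: x ∈ {-1}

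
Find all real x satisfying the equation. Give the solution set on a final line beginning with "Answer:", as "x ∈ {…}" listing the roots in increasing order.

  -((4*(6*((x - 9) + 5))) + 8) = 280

Step 1. [-((4*(6*((x - 9) + 5))) + 8) = 280] flip signs both sides. So neg: (4*(6*((x - 9) + 5))) + 8 = -280.
Step 2. [(4*(6*((x - 9) + 5))) + 8 = -280] +8 is outermost — subtract 8 both sides ⇒ sub: 4*(6*((x - 9) + 5)) = -288.
Step 3. [4*(6*((x - 9) + 5)) = -288] leading coefficient 4: divide by 4, so div: 6*((x - 9) + 5) = -72.
Step 4. [6*((x - 9) + 5) = -72] divide by the outer 6. So div: (x - 9) + 5 = -12.
Step 5. [(x - 9) + 5 = -12] the outer +5 inverts by subtracting 5, so sub: x - 9 = -17.
Step 6. [x - 9 = -17] -9 is outermost — add 9 both sides. So sub: x = -8.

Answer: x ∈ {-8}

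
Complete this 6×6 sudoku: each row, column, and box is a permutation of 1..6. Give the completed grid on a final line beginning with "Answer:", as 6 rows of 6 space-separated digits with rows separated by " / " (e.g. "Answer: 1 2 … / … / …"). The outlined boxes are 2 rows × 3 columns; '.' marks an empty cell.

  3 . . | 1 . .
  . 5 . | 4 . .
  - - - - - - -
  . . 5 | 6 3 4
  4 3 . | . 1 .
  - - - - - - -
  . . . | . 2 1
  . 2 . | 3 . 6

Step 1. [r4c3∈{2,6}] in row 4, 6 fits only at r4c3, so r4c3=6.
Step 2. [r5c4∈{5}] nothing but 5 survives at r5c4. So r5c4=5.
Step 3. [r2c5∈{6}] r2c5 has the single candidate 6. So r2c5=6.
Step 4. [r1c2∈{4,6}] 6 has one home in row 1: r1c2 ⇒ r1c2=6.
Step 5. [r1c3∈{2,4}] 4 has one home in row 1: r1c3. So r1c3=4.
Step 6. [r2c3∈{1,2}] r2c3 is the only open cell in col 3 admitting 2, so r2c3=2.
Step 7. [r1c6∈{2,5}] row 1 places 2 nowhere but r1c6, so r1c6=2.
Step 8. [r2c1∈{1}] only 1 remains possible at r2c1, so r2c1=1.
Step 9. [r5c1∈{6}] r5c1 has the single candidate 6 ⇒ r5c1=6.
Step 10. [r6c3∈{1}] r6c3 is down to just 1, so r6c3=1.
Step 11. [r4c4∈{2}] r4c4 has the single candidate 2. So r4c4=2.
Step 12. [r4c6∈{5}] only 5 remains possible at r4c6, so r4c6=5.
Step 13. [r5c3∈{3}] r5c3 is down to just 3. So r5c3=3.
Step 14. [r3c2∈{1}] r3c2 is down to just 1, so r3c2=1.
Step 15. [r2c6∈{3}] r2c6 has the single candidate 3. So r2c6=3.
Step 16. [r6c5∈{4}] r6c5 is down to just 4 ⇒ r6c5=4.
Step 17. [r1c5∈{5}] only 5 remains possible at r1c5 ⇒ r1c5=5.
Step 18. [r3c1∈{2}] r3c1 has the single candidate 2, so r3c1=2.
Step 19. [r5c2∈{4}] nothing but 4 survives at r5c2 ⇒ r5c2=4.
Step 20. [r6c1∈{5}] r6c1 has the single candidate 5 ⇒ r6c1=5.

Answer: 3 6 4 1 5 2 / 1 5 2 4 6 3 / 2 1 5 6 3 4 / 4 3 6 2 1 5 / 6 4 3 5 2 1 / 5 2 1 3 4 6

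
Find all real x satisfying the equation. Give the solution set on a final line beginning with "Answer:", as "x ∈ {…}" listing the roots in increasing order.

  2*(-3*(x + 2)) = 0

Step 1. [2*(-3*(x + 2)) = 0] 2·(inner) — divide through by 2 ⇒ div: -3*(x + 2) = 0.
Step 2. [-3*(x + 2) = 0] LHS = -3·(…); ÷-3 both sides, so div: x + 2 = 0.
Step 3. [x + 2 = 0] 2 comes off first (subtract 2). So sub: x = -2.

Answer: x ∈ {-2}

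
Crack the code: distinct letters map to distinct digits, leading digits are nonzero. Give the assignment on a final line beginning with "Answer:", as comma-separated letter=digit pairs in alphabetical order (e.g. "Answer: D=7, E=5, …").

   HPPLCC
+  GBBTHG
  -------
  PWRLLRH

Step 1. [col 1: C + G ≡ H (mod 10)] several values work for C in column 1 (C + G ≡ H (mod 10), carry-in 0); try C=6, so C=6.
Step 2. [P] P is the leading digit of a 7-digit sum of two 6-digit numbers; the final carry is exactly 1 ⇒ P=1.
Step 3. [col 1: C + G ≡ H (mod 10)] column 1 (C + G ≡ H (mod 10), carry-in 0) doesn't pin G yet; pick G=2 and continue, so G=2.
Step 4. [col 1: C + G ≡ H (mod 10)] column 1 reads C+G+carry(0)=H with C=6, G=2; with digits 1,2,6 already taken and all letters distinct, the only value for H is 8. So H=8.
Step 5. [col 2: C + H ≡ R (mod 10)] column 2 reads C+H+carry(0)=R with C=6, H=8; with digits 1,2,6,8 already taken and all letters distinct, the only value for R is 4. So R=4.
Step 6. [col 3: L + T ≡ L (mod 10)] column 3 reads L+T+carry(1)=L with nothing yet; with digits 1,2,4,6,8 already taken and all letters distinct, the only value for T is 9, so T=9.
Step 7. [col 3: L + T ≡ L (mod 10)] L=5 is one option consistent with column 3 (L + T ≡ L (mod 10), carry-in 1) — take it ⇒ L=5.
Step 8. [col 4: P + B ≡ L (mod 10)] column 4 reads P+B+carry(1)=L with P=1, L=5; with digits 1,2,4,5,6,8,9 already taken and all letters distinct, the only value for B is 3, so B=3.
Step 9. [col 6: H + G ≡ W (mod 10)] column 6: given H=8, G=2, carry-in 0, and digits 1,2,3,4,5,6,8,9 already taken and all letters distinct, H+G≡W (mod 10) forces W=0 ⇒ W=0.

Answer: B=3, C=6, G=2, H=8, L=5, P=1, R=4, T=9, W=0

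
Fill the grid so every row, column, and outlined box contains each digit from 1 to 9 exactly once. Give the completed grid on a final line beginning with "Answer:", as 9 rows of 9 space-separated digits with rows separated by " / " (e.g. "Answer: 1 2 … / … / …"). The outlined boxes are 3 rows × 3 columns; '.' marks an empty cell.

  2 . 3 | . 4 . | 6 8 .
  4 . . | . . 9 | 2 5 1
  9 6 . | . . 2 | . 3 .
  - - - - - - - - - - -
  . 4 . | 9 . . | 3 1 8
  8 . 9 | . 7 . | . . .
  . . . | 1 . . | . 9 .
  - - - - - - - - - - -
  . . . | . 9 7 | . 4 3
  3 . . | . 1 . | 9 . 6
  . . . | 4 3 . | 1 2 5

Step 1. [r5c2∈{1,2,3,5}] in row 5, 1 fits only at r5c2, so r5c2=1.
Step 2. [r8c3∈{2,4,5,7,8}] in row 8, 4 fits only at r8c3. So r8c3=4.
Step 3. [r6c2∈{2,3,5,7}] col 2 places 3 nowhere but r6c2, so r6c2=3.
Step 4. [r5c6∈{3,4,5,6}] 3 has one home in col 6: r5c6. So r5c6=3.
Step 5. [r6c6∈{4,5,6,8}] col 6 places 4 nowhere but r6c6. So r6c6=4.
Step 6. [r6c5∈{2,5,6,8}] in row 6, 8 fits only at r6c5. So r6c5=8.
Step 7. [r3c5∈{5}] r3c5 has the single candidate 5, so r3c5=5.
Step 8. [r1c4∈{7}] r1c4's peers cover all but 7, so r1c4=7.
Step 9. [r3c4∈{8}] r3c4 is down to just 8 ⇒ r3c4=8.
Step 10. [r4c5∈{2,6}] 2 has one home in col 5: r4c5. So r4c5=2.
Step 11. [r6c3∈{2,5,6,7}] 2 has one home in box 4: r6c3 ⇒ r6c3=2.
Step 12. [r6c1∈{5,6,7}] across row 6, 6 lands solely at r6c1. So r6c1=6.
Step 13. [r9c1∈{7}] nothing but 7 survives at r9c1, so r9c1=7.
Step 14. [r4c1∈{5}] r4c1's peers cover all but 5. So r4c1=5.
Step 15. [r7c3∈{1,5,6,8}] col 3 places 5 nowhere but r7c3. So r7c3=5.
Step 16. [r7c4∈{2,6}] r7c4 is the only open cell in row 7 admitting 6, so r7c4=6.
Step 17. [r2c2∈{7,8}] r2c2 is the only open cell in col 2 admitting 7. So r2c2=7.
Step 18. [r9c6∈{8}] r9c6 has the single candidate 8, so r9c6=8.
Step 19. [r5c4∈{5}] nothing but 5 survives at r5c4 ⇒ r5c4=5.
Step 20. [r8c2∈{2,8}] in row 8, 8 fits only at r8c2, so r8c2=8.
Step 21. [r6c9∈{7}] r6c9 is down to just 7 ⇒ r6c9=7.
Step 22. [r3c9∈{4}] r3c9 has the single candidate 4 ⇒ r3c9=4.
Step 23. [r8c4∈{2}] r8c4 is down to just 2, so r8c4=2.
Step 24. [r7c2∈{2}] r7c2's peers cover all but 2. So r7c2=2.
Step 25. [r5c7∈{4}] only 4 remains possible at r5c7 ⇒ r5c7=4.
Step 26. [r5c8∈{6}] nothing but 6 survives at r5c8 ⇒ r5c8=6.
Step 27. [r4c6∈{6}] r4c6 is down to just 6, so r4c6=6.
Step 28. [r2c4∈{3}] r2c4 is down to just 3. So r2c4=3.
Step 29. [r8c6∈{5}] r8c6 is down to just 5, so r8c6=5.
Step 30. [r8c8∈{7}] only 7 remains possible at r8c8. So r8c8=7.
Step 31. [r2c5∈{6}] r2c5's peers cover all but 6, so r2c5=6.
Step 32. [r1c2∈{5}] only 5 remains possible at r1c2, so r1c2=5.
Step 33. [r1c9∈{9}] r1c9 has the single candidate 9, so r1c9=9.
Step 34. [r9c2∈{9}] r9c2 is down to just 9 ⇒ r9c2=9.
Step 35. [r1c6∈{1}] r1c6 has the single candidate 1, so r1c6=1.
Step 36. [r5c9∈{2}] only 2 remains possible at r5c9. So r5c9=2.
Step 37. [r7c7∈{8}] only 8 remains possible at r7c7 ⇒ r7c7=8.
Step 38. [r2c3∈{8}] r2c3's peers cover all but 8 ⇒ r2c3=8.
Step 39. [r3c7∈{7}] r3c7 has the single candidate 7 ⇒ r3c7=7.
Step 40. [r4c3∈{7}] nothing but 7 survives at r4c3. So r4c3=7.
Step 41. [r9c3∈{6}] r9c3's peers cover all but 6, so r9c3=6.
Step 42. [r3c3∈{1}] r3c3's peers cover all but 1 ⇒ r3c3=1.
Step 43. [r6c7∈{5}] r6c7's peers cover all but 5. So r6c7=5.
Step 44. [r7c1∈{1}] r7c1 is down to just 1, so r7c1=1.

Answer: 2 5 3 7 4 1 6 8 9 / 4 7 8 3 6 9 2 5 1 / 9 6 1 8 5 2 7 3 4 / 5 4 7 9 2 6 3 1 8 / 8 1 9 5 7 3 4 6 2 / 6 3 2 1 8 4 5 9 7 / 1 2 5 6 9 7 8 4 3 / 3 8 4 2 1 5 9 7 6 / 7 9 6 4 3 8 1 2 5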